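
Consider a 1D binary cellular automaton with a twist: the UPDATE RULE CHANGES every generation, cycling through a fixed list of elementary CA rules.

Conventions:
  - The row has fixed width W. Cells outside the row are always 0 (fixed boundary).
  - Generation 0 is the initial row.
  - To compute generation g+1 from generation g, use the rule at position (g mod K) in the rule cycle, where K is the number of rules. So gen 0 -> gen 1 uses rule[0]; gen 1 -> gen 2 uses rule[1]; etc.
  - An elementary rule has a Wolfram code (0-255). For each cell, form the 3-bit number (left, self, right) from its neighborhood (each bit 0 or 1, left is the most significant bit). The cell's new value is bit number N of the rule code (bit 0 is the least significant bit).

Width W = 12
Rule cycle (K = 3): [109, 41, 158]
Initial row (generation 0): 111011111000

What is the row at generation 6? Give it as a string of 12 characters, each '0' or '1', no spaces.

Answer: 110000110110

Derivation:
Gen 0: 111011111000
Gen 1 (rule 109): 101110001011
Gen 2 (rule 41): 011000100110
Gen 3 (rule 158): 110101111101
Gen 4 (rule 109): 111111000111
Gen 5 (rule 41): 100000010100
Gen 6 (rule 158): 110000110110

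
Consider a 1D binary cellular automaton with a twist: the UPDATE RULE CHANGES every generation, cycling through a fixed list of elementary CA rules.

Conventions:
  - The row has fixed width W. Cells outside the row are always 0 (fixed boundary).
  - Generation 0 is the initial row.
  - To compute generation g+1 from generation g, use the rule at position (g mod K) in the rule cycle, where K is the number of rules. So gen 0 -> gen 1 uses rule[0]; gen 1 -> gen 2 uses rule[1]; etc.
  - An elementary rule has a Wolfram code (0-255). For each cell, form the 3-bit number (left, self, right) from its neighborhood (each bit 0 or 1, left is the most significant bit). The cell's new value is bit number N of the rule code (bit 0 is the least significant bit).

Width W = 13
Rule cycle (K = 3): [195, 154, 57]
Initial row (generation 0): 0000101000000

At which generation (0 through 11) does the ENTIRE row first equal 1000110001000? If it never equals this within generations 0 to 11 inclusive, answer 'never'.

Gen 0: 0000101000000
Gen 1 (rule 195): 1111000011111
Gen 2 (rule 154): 1110100111110
Gen 3 (rule 57): 1001010100001
Gen 4 (rule 195): 0010000001110
Gen 5 (rule 154): 0101000011101
Gen 6 (rule 57): 0010111010010
Gen 7 (rule 195): 1100011000100
Gen 8 (rule 154): 1010110101010
Gen 9 (rule 57): 0101101010101
Gen 10 (rule 195): 1000100000000
Gen 11 (rule 154): 0101010000000

Answer: never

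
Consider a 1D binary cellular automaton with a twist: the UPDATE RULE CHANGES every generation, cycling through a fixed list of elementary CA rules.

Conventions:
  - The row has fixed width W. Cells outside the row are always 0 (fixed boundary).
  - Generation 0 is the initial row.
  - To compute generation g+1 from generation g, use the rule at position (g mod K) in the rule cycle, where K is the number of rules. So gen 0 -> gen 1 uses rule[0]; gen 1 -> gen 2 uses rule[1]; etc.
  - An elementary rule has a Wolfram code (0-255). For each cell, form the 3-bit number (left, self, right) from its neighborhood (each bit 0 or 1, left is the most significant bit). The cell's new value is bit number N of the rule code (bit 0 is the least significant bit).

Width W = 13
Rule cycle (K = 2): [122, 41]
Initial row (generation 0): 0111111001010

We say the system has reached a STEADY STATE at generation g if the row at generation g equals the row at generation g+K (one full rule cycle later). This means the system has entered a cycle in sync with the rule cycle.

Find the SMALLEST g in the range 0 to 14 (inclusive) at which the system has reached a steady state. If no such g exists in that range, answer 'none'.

Answer: 7

Derivation:
Gen 0: 0111111001010
Gen 1 (rule 122): 1100001110101
Gen 2 (rule 41): 1001101001010
Gen 3 (rule 122): 0111110110101
Gen 4 (rule 41): 0100001101010
Gen 5 (rule 122): 1010011110101
Gen 6 (rule 41): 0100010001010
Gen 7 (rule 122): 1010101010101
Gen 8 (rule 41): 0101010101010
Gen 9 (rule 122): 1010101010101
Gen 10 (rule 41): 0101010101010
Gen 11 (rule 122): 1010101010101
Gen 12 (rule 41): 0101010101010
Gen 13 (rule 122): 1010101010101
Gen 14 (rule 41): 0101010101010
Gen 15 (rule 122): 1010101010101
Gen 16 (rule 41): 0101010101010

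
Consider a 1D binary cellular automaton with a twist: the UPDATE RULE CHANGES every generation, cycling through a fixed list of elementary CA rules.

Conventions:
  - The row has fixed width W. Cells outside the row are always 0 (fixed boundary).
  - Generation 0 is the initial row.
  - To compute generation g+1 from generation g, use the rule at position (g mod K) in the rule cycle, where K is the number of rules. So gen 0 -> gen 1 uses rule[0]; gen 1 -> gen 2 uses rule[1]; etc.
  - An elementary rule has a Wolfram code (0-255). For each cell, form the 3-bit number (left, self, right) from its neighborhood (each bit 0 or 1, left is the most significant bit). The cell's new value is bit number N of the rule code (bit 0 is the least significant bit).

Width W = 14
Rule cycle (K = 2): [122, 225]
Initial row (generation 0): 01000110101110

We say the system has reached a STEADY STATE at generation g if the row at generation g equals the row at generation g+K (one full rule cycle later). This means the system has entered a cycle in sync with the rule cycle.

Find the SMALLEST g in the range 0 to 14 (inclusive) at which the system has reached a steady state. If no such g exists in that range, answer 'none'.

Answer: 7

Derivation:
Gen 0: 01000110101110
Gen 1 (rule 122): 10101111011011
Gen 2 (rule 225): 01010111101101
Gen 3 (rule 122): 10101100111110
Gen 4 (rule 225): 01010100011110
Gen 5 (rule 122): 10101010110011
Gen 6 (rule 225): 01010101010001
Gen 7 (rule 122): 10101010101010
Gen 8 (rule 225): 01010101010100
Gen 9 (rule 122): 10101010101010
Gen 10 (rule 225): 01010101010100
Gen 11 (rule 122): 10101010101010
Gen 12 (rule 225): 01010101010100
Gen 13 (rule 122): 10101010101010
Gen 14 (rule 225): 01010101010100
Gen 15 (rule 122): 10101010101010
Gen 16 (rule 225): 01010101010100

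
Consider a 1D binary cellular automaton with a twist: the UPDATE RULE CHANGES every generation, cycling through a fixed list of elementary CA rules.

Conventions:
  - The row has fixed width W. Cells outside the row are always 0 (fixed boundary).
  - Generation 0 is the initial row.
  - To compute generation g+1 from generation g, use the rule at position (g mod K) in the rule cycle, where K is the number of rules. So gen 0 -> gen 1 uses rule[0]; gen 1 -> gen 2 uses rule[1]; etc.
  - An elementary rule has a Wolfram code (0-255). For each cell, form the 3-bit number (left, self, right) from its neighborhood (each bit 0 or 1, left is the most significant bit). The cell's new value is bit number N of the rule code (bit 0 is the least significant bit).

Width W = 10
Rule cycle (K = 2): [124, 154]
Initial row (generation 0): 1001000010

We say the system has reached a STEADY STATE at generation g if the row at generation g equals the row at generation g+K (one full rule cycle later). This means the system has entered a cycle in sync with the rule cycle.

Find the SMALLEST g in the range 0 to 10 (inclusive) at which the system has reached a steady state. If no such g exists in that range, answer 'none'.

Answer: 9

Derivation:
Gen 0: 1001000010
Gen 1 (rule 124): 1101100011
Gen 2 (rule 154): 1001010110
Gen 3 (rule 124): 1101111111
Gen 4 (rule 154): 1001111110
Gen 5 (rule 124): 1101000011
Gen 6 (rule 154): 1000100110
Gen 7 (rule 124): 1100110111
Gen 8 (rule 154): 1011100110
Gen 9 (rule 124): 1110110111
Gen 10 (rule 154): 1100100110
Gen 11 (rule 124): 1110110111
Gen 12 (rule 154): 1100100110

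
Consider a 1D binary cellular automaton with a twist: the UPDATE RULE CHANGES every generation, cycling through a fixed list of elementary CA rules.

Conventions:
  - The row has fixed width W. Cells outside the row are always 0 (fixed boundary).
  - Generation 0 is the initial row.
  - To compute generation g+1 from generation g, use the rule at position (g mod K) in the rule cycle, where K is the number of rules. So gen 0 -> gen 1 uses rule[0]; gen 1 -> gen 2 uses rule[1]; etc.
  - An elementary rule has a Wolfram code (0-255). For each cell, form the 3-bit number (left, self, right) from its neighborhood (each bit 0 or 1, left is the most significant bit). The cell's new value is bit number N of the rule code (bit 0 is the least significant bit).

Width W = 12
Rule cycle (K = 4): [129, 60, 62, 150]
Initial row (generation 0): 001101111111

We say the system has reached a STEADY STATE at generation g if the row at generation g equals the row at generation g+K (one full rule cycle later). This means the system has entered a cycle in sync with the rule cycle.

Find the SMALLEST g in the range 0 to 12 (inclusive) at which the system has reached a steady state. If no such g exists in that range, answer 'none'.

Answer: 5

Derivation:
Gen 0: 001101111111
Gen 1 (rule 129): 100000111110
Gen 2 (rule 60): 110000100001
Gen 3 (rule 62): 101001110011
Gen 4 (rule 150): 101110101100
Gen 5 (rule 129): 000100000001
Gen 6 (rule 60): 000110000001
Gen 7 (rule 62): 001101000011
Gen 8 (rule 150): 010001100100
Gen 9 (rule 129): 000100000001
Gen 10 (rule 60): 000110000001
Gen 11 (rule 62): 001101000011
Gen 12 (rule 150): 010001100100
Gen 13 (rule 129): 000100000001
Gen 14 (rule 60): 000110000001
Gen 15 (rule 62): 001101000011
Gen 16 (rule 150): 010001100100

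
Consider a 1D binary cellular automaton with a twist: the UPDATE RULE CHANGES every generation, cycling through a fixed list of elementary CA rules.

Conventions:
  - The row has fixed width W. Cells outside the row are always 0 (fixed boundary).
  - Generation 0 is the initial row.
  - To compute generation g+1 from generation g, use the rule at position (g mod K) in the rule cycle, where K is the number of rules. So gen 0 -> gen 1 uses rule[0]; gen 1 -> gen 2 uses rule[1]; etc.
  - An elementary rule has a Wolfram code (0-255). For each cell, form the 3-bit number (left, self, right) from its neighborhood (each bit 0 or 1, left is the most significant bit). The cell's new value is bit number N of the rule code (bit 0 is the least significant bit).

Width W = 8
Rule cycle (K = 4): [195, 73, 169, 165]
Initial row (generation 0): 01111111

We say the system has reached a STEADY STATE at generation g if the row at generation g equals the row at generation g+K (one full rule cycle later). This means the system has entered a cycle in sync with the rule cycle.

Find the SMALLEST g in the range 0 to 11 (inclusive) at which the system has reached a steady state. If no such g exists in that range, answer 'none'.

Answer: none

Derivation:
Gen 0: 01111111
Gen 1 (rule 195): 10111111
Gen 2 (rule 73): 00100001
Gen 3 (rule 169): 10001100
Gen 4 (rule 165): 10100001
Gen 5 (rule 195): 00001110
Gen 6 (rule 73): 11101010
Gen 7 (rule 169): 11010100
Gen 8 (rule 165): 00111101
Gen 9 (rule 195): 11011100
Gen 10 (rule 73): 11010101
Gen 11 (rule 169): 10101010
Gen 12 (rule 165): 11111110
Gen 13 (rule 195): 01111110
Gen 14 (rule 73): 01000010
Gen 15 (rule 169): 00011000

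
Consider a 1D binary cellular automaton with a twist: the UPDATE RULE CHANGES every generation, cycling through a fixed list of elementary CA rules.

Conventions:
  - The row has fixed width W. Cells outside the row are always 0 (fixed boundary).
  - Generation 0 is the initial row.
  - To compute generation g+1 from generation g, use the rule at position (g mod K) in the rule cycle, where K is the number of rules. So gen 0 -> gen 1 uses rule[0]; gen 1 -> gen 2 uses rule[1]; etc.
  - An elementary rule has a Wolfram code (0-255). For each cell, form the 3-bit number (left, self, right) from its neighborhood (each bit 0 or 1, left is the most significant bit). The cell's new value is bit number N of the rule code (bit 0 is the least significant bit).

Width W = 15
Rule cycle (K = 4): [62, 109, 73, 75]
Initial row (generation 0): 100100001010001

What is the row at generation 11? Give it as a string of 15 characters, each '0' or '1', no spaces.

Answer: 110110001101001

Derivation:
Gen 0: 100100001010001
Gen 1 (rule 62): 111110011111011
Gen 2 (rule 109): 100010010001111
Gen 3 (rule 73): 001000000101001
Gen 4 (rule 75): 110011111000010
Gen 5 (rule 62): 101110000100111
Gen 6 (rule 109): 111010110100101
Gen 7 (rule 73): 101000110000000
Gen 8 (rule 75): 000011110111111
Gen 9 (rule 62): 000110001100000
Gen 10 (rule 109): 110110101101111
Gen 11 (rule 73): 110110001101001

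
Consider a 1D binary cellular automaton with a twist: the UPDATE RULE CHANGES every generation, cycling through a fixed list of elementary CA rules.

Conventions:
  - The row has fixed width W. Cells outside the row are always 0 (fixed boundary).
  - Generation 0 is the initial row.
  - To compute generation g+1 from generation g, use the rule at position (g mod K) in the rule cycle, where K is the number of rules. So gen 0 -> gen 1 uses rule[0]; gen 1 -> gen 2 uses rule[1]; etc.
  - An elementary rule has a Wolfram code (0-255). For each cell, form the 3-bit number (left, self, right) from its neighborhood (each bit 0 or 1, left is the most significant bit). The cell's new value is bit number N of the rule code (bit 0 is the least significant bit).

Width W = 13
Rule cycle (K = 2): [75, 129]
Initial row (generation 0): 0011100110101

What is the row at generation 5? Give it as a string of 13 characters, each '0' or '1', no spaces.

Gen 0: 0011100110101
Gen 1 (rule 75): 1110101110000
Gen 2 (rule 129): 0100000100111
Gen 3 (rule 75): 1001111001101
Gen 4 (rule 129): 0000110000000
Gen 5 (rule 75): 1111110111111

Answer: 1111110111111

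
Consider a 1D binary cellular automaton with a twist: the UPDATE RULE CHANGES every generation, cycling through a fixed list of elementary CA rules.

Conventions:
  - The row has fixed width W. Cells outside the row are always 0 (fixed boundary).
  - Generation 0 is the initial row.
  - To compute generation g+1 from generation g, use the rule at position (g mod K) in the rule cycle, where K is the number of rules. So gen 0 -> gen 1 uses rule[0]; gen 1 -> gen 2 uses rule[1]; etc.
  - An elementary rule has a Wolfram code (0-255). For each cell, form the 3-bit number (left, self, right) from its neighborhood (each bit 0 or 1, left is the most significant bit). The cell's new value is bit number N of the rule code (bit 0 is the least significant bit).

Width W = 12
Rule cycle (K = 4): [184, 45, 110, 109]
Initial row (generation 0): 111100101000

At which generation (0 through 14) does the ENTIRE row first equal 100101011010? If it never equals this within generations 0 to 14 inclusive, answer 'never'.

Gen 0: 111100101000
Gen 1 (rule 184): 111010010100
Gen 2 (rule 45): 100110011101
Gen 3 (rule 110): 101110110111
Gen 4 (rule 109): 111011111101
Gen 5 (rule 184): 110111111010
Gen 6 (rule 45): 101100000110
Gen 7 (rule 110): 111100001110
Gen 8 (rule 109): 100101101010
Gen 9 (rule 184): 010011010101
Gen 10 (rule 45): 010010111111
Gen 11 (rule 110): 110111100001
Gen 12 (rule 109): 111100101101
Gen 13 (rule 184): 111010011010
Gen 14 (rule 45): 100110010110

Answer: never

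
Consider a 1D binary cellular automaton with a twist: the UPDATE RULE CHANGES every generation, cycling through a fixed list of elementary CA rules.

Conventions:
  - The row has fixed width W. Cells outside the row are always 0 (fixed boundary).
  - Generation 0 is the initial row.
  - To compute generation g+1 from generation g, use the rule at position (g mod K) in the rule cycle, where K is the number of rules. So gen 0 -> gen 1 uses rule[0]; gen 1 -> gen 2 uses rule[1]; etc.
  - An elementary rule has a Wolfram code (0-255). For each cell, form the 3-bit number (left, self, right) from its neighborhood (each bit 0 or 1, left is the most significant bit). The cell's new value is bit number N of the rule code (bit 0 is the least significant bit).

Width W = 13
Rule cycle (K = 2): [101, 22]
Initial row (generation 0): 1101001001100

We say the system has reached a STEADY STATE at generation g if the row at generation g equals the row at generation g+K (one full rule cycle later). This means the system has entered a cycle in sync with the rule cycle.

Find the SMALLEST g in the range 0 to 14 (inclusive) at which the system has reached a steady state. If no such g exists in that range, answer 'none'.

Gen 0: 1101001001100
Gen 1 (rule 101): 0111001000101
Gen 2 (rule 22): 1000111101101
Gen 3 (rule 101): 1010000110111
Gen 4 (rule 22): 1011001000000
Gen 5 (rule 101): 1101001011111
Gen 6 (rule 22): 0001111000000
Gen 7 (rule 101): 1100001011111
Gen 8 (rule 22): 0010011000000
Gen 9 (rule 101): 1010001011111
Gen 10 (rule 22): 1011011000000
Gen 11 (rule 101): 1101101011111
Gen 12 (rule 22): 0000001000000
Gen 13 (rule 101): 1111101011111
Gen 14 (rule 22): 0000001000000
Gen 15 (rule 101): 1111101011111
Gen 16 (rule 22): 0000001000000

Answer: 12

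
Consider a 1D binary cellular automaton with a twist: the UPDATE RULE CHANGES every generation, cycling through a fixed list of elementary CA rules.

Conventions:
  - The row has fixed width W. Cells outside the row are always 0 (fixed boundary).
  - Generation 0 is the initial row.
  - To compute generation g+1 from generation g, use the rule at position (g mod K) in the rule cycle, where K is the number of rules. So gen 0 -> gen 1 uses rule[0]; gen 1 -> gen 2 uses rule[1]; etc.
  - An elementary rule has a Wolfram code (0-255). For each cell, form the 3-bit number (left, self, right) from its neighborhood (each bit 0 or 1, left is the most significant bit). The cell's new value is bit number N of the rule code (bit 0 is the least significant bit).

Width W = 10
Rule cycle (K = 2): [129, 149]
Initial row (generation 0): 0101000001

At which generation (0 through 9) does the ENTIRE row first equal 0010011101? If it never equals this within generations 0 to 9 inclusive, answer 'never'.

Answer: 6

Derivation:
Gen 0: 0101000001
Gen 1 (rule 129): 0000011100
Gen 2 (rule 149): 1111001011
Gen 3 (rule 129): 0110000000
Gen 4 (rule 149): 0001111111
Gen 5 (rule 129): 1100111110
Gen 6 (rule 149): 0010011101
Gen 7 (rule 129): 1000001000
Gen 8 (rule 149): 1111101111
Gen 9 (rule 129): 0111000110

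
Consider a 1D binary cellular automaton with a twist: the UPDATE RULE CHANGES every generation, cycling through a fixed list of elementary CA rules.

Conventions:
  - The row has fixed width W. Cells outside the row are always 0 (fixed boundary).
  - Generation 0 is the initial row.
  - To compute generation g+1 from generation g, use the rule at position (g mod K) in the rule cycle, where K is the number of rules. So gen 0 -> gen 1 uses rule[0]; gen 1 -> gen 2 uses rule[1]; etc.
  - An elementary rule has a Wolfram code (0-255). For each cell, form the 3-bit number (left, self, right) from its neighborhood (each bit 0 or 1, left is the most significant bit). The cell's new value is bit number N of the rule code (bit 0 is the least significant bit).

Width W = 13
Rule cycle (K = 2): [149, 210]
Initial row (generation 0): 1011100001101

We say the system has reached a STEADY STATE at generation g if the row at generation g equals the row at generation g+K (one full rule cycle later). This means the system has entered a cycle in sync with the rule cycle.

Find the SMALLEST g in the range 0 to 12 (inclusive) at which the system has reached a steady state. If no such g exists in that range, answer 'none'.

Gen 0: 1011100001101
Gen 1 (rule 149): 1001011100001
Gen 2 (rule 210): 0110001110010
Gen 3 (rule 149): 0001100101011
Gen 4 (rule 210): 0010111000001
Gen 5 (rule 149): 1010010111101
Gen 6 (rule 210): 0001100011100
Gen 7 (rule 149): 1100011001011
Gen 8 (rule 210): 0110101110001
Gen 9 (rule 149): 0000100101101
Gen 10 (rule 210): 0001011000100
Gen 11 (rule 149): 1101000110111
Gen 12 (rule 210): 0100101010011
Gen 13 (rule 149): 0110101011000
Gen 14 (rule 210): 1010000001100

Answer: none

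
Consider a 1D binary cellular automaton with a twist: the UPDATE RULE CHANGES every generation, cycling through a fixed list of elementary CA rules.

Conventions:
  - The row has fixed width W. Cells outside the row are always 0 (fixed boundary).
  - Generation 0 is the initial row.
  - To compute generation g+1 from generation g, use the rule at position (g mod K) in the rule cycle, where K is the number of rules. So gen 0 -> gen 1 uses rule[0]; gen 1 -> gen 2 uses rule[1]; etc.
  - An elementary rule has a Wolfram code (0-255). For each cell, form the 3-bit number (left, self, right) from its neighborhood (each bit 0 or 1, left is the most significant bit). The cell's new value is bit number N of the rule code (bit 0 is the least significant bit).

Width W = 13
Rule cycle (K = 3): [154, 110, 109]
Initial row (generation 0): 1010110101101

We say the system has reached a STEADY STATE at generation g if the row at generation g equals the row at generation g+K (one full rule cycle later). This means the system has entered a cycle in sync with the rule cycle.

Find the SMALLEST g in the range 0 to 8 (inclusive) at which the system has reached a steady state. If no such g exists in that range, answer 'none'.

Gen 0: 1010110101101
Gen 1 (rule 154): 0000100001000
Gen 2 (rule 110): 0001100011000
Gen 3 (rule 109): 1101101011011
Gen 4 (rule 154): 1001000010010
Gen 5 (rule 110): 1011000110110
Gen 6 (rule 109): 1111010111110
Gen 7 (rule 154): 1110000111101
Gen 8 (rule 110): 1010001100111
Gen 9 (rule 109): 1110101100101
Gen 10 (rule 154): 1100001011000
Gen 11 (rule 110): 1100011111000

Answer: none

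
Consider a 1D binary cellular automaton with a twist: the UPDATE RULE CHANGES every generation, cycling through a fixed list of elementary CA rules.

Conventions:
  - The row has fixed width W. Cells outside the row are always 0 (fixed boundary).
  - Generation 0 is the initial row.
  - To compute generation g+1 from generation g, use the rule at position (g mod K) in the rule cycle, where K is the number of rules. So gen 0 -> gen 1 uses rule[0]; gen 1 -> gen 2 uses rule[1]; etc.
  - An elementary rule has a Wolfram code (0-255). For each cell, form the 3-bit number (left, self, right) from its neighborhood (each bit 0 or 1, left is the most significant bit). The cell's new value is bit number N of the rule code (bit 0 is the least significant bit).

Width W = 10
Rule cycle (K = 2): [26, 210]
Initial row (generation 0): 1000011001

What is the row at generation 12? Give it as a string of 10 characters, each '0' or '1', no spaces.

Gen 0: 1000011001
Gen 1 (rule 26): 0100110110
Gen 2 (rule 210): 1011010011
Gen 3 (rule 26): 0010001110
Gen 4 (rule 210): 0101010111
Gen 5 (rule 26): 1000000100
Gen 6 (rule 210): 0100001010
Gen 7 (rule 26): 1010010001
Gen 8 (rule 210): 0001101010
Gen 9 (rule 26): 0011000001
Gen 10 (rule 210): 0101100010
Gen 11 (rule 26): 1001010101
Gen 12 (rule 210): 0110000000

Answer: 0110000000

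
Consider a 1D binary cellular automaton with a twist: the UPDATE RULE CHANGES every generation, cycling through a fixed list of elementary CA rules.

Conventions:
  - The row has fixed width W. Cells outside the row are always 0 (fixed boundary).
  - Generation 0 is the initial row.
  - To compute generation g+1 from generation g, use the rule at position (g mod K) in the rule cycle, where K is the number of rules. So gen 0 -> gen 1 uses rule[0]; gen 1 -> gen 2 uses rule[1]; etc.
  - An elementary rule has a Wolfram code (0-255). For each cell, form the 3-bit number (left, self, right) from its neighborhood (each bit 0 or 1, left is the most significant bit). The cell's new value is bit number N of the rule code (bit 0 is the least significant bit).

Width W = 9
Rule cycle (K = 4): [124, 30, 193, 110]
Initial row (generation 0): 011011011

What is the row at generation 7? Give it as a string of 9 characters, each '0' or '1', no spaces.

Gen 0: 011011011
Gen 1 (rule 124): 011111111
Gen 2 (rule 30): 110000000
Gen 3 (rule 193): 010111111
Gen 4 (rule 110): 111100001
Gen 5 (rule 124): 100110001
Gen 6 (rule 30): 111101011
Gen 7 (rule 193): 011100001

Answer: 011100001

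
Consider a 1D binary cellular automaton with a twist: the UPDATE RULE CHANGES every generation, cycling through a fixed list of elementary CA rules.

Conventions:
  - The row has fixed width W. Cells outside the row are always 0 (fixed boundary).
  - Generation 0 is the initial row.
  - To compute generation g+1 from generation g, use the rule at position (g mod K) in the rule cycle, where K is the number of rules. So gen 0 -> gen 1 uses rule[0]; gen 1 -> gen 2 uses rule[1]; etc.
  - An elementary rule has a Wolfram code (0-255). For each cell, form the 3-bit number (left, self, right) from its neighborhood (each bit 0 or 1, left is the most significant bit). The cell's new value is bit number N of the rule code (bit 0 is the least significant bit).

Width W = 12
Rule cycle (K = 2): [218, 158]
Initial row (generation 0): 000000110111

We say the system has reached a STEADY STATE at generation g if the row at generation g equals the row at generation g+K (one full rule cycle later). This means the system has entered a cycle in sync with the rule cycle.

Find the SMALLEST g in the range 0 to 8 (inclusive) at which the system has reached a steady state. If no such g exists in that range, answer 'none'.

Gen 0: 000000110111
Gen 1 (rule 218): 000001110111
Gen 2 (rule 158): 000011100110
Gen 3 (rule 218): 000111111111
Gen 4 (rule 158): 001111111110
Gen 5 (rule 218): 011111111111
Gen 6 (rule 158): 111111111110
Gen 7 (rule 218): 111111111111
Gen 8 (rule 158): 111111111110
Gen 9 (rule 218): 111111111111
Gen 10 (rule 158): 111111111110

Answer: 6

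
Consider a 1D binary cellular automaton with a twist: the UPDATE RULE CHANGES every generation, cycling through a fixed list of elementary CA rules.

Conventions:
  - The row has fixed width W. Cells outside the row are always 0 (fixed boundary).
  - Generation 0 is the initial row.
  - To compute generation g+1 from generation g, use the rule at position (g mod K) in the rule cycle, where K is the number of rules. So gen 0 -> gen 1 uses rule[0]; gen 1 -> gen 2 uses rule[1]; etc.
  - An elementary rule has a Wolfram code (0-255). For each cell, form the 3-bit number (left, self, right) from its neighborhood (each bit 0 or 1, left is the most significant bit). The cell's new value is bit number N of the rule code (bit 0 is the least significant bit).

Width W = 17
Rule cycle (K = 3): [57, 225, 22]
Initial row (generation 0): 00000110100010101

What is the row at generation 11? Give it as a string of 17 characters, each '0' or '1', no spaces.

Answer: 00110010111110000

Derivation:
Gen 0: 00000110100010101
Gen 1 (rule 57): 11110101011001010
Gen 2 (rule 225): 01111010101000100
Gen 3 (rule 22): 10000010101101110
Gen 4 (rule 57): 01111001011011001
Gen 5 (rule 225): 00111000101101000
Gen 6 (rule 22): 01000101100001100
Gen 7 (rule 57): 00110011011101011
Gen 8 (rule 225): 10010001101110101
Gen 9 (rule 22): 11111010000000101
Gen 10 (rule 57): 10000101111110010
Gen 11 (rule 225): 00110010111110000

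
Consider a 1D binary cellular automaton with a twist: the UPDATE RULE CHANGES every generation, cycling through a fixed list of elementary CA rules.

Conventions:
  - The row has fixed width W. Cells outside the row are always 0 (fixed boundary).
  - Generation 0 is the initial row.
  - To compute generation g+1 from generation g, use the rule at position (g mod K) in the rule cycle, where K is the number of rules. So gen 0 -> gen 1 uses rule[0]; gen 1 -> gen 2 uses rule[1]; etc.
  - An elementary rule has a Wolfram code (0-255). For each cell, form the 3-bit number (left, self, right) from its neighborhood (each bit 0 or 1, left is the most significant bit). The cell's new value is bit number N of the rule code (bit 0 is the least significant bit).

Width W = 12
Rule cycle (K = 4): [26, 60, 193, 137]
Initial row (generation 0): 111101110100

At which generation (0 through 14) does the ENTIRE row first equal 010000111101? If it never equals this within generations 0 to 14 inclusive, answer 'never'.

Gen 0: 111101110100
Gen 1 (rule 26): 100001000010
Gen 2 (rule 60): 110001100011
Gen 3 (rule 193): 010100101001
Gen 4 (rule 137): 000000000000
Gen 5 (rule 26): 000000000000
Gen 6 (rule 60): 000000000000
Gen 7 (rule 193): 111111111111
Gen 8 (rule 137): 111111111110
Gen 9 (rule 26): 100000000001
Gen 10 (rule 60): 110000000001
Gen 11 (rule 193): 010111111100
Gen 12 (rule 137): 000111111001
Gen 13 (rule 26): 001100000110
Gen 14 (rule 60): 001010000101

Answer: never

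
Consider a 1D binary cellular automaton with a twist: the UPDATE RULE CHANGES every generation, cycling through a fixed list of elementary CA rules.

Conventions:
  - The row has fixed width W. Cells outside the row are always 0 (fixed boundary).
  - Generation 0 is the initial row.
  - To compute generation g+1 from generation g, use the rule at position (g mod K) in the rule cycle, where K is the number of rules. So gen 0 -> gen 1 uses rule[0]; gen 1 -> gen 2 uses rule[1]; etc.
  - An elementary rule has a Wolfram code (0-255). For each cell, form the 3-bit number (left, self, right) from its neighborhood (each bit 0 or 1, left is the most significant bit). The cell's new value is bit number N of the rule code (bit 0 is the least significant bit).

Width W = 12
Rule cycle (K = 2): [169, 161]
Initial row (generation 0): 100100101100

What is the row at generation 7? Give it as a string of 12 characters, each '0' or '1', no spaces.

Gen 0: 100100101100
Gen 1 (rule 169): 000000011001
Gen 2 (rule 161): 111111000000
Gen 3 (rule 169): 111110011111
Gen 4 (rule 161): 011100001110
Gen 5 (rule 169): 011001101100
Gen 6 (rule 161): 000000010001
Gen 7 (rule 169): 111111000100

Answer: 111111000100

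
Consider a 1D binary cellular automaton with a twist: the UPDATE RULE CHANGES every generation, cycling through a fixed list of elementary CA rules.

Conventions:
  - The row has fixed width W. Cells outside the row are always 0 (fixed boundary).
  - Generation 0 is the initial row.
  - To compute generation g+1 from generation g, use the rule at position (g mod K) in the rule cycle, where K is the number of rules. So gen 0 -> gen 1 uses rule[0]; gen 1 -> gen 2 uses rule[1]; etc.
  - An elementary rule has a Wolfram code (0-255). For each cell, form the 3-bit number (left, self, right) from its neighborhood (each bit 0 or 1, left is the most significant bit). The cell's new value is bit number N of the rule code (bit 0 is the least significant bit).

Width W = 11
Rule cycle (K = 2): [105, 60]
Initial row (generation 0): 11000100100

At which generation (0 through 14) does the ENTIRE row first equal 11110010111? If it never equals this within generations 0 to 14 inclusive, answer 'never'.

Gen 0: 11000100100
Gen 1 (rule 105): 11010000001
Gen 2 (rule 60): 10111000001
Gen 3 (rule 105): 01101011100
Gen 4 (rule 60): 01011110010
Gen 5 (rule 105): 00110010000
Gen 6 (rule 60): 00101011000
Gen 7 (rule 105): 10010111011
Gen 8 (rule 60): 11011100110
Gen 9 (rule 105): 11110100110
Gen 10 (rule 60): 10001110101
Gen 11 (rule 105): 00101011010
Gen 12 (rule 60): 00111110111
Gen 13 (rule 105): 10100011101
Gen 14 (rule 60): 11110010011

Answer: never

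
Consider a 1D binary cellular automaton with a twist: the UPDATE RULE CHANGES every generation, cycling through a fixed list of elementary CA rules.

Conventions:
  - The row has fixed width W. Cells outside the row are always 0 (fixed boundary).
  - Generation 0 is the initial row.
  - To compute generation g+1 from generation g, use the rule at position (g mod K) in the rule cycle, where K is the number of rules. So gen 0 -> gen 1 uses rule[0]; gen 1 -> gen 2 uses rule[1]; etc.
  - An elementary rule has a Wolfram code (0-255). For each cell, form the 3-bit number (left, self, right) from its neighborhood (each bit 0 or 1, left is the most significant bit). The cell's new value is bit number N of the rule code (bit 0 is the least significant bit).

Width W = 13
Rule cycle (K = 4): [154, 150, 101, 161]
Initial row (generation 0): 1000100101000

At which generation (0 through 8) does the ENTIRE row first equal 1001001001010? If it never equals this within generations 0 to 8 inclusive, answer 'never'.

Gen 0: 1000100101000
Gen 1 (rule 154): 0101011000100
Gen 2 (rule 150): 1101000101110
Gen 3 (rule 101): 0111010110010
Gen 4 (rule 161): 0010101000000
Gen 5 (rule 154): 0100000100000
Gen 6 (rule 150): 1110001110000
Gen 7 (rule 101): 0010100010111
Gen 8 (rule 161): 1001001001010

Answer: 8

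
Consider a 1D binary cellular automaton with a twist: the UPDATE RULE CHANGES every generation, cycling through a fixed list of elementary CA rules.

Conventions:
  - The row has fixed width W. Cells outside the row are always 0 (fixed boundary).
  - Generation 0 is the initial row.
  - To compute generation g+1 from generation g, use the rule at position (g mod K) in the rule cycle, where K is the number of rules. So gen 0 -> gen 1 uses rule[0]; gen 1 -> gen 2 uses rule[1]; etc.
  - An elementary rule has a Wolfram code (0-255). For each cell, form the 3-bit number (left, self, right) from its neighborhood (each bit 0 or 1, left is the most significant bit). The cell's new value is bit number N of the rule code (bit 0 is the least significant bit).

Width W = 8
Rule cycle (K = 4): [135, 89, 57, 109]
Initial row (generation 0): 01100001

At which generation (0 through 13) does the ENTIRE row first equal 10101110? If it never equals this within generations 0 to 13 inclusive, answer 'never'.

Gen 0: 01100001
Gen 1 (rule 135): 10001111
Gen 2 (rule 89): 01101001
Gen 3 (rule 57): 01010100
Gen 4 (rule 109): 01111101
Gen 5 (rule 135): 10111001
Gen 6 (rule 89): 00101100
Gen 7 (rule 57): 10011011
Gen 8 (rule 109): 10011111
Gen 9 (rule 135): 10101110
Gen 10 (rule 89): 00001011
Gen 11 (rule 57): 11100110
Gen 12 (rule 109): 10100110
Gen 13 (rule 135): 10101000

Answer: 9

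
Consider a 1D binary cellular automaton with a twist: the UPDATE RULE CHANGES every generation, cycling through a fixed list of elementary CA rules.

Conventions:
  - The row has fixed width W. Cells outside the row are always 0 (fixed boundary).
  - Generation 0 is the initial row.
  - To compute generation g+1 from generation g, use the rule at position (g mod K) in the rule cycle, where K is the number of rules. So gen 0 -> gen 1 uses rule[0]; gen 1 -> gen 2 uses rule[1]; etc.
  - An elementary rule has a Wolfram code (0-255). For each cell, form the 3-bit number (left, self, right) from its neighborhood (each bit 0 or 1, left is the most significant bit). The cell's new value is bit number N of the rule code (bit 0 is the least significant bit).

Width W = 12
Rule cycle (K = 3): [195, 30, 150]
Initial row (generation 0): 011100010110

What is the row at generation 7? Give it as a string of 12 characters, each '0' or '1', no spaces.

Gen 0: 011100010110
Gen 1 (rule 195): 101101100010
Gen 2 (rule 30): 101001010111
Gen 3 (rule 150): 101111010010
Gen 4 (rule 195): 000111000100
Gen 5 (rule 30): 001100101110
Gen 6 (rule 150): 010011100101
Gen 7 (rule 195): 100101101000

Answer: 100101101000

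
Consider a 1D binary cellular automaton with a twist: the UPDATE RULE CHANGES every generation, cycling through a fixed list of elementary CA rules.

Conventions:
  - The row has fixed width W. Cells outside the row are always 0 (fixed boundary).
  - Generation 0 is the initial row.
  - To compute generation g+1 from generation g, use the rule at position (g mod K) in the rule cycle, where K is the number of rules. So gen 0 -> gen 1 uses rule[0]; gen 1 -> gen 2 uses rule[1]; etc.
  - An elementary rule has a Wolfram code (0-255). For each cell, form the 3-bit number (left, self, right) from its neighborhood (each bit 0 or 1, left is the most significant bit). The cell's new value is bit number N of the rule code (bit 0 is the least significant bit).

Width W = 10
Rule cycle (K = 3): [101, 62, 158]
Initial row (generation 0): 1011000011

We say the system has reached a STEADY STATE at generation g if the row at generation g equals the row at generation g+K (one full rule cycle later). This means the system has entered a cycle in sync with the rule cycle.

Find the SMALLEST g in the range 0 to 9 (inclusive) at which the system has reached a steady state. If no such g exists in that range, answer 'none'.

Answer: 2

Derivation:
Gen 0: 1011000011
Gen 1 (rule 101): 1101011001
Gen 2 (rule 62): 1011110111
Gen 3 (rule 158): 1011100110
Gen 4 (rule 101): 1100100010
Gen 5 (rule 62): 1011110111
Gen 6 (rule 158): 1011100110
Gen 7 (rule 101): 1100100010
Gen 8 (rule 62): 1011110111
Gen 9 (rule 158): 1011100110
Gen 10 (rule 101): 1100100010
Gen 11 (rule 62): 1011110111
Gen 12 (rule 158): 1011100110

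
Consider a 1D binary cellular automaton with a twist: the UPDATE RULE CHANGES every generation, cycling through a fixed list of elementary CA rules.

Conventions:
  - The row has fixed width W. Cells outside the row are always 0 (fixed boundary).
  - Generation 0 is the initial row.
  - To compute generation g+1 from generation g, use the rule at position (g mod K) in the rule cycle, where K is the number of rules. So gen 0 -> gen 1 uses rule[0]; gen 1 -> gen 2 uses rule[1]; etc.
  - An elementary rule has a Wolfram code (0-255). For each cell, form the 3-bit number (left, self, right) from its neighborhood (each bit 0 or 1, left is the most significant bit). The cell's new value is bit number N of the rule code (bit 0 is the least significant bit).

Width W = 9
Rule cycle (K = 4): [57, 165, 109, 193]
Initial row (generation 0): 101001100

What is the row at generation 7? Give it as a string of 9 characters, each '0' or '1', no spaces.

Gen 0: 101001100
Gen 1 (rule 57): 010101011
Gen 2 (rule 165): 011111100
Gen 3 (rule 109): 010000101
Gen 4 (rule 193): 000110000
Gen 5 (rule 57): 110101111
Gen 6 (rule 165): 001110110
Gen 7 (rule 109): 101011110

Answer: 101011110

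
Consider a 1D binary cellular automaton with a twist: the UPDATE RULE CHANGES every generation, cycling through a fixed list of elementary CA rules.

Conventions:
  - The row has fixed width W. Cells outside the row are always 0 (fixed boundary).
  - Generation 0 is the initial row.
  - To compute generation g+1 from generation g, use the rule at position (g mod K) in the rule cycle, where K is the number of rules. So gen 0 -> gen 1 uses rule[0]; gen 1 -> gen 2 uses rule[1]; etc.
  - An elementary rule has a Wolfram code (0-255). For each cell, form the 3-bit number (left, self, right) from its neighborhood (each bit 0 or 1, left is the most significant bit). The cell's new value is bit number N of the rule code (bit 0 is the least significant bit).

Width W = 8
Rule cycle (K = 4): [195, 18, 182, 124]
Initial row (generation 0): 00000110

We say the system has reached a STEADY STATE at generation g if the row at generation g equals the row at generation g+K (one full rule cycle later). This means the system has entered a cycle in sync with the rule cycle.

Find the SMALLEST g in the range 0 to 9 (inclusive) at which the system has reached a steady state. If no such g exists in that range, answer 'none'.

Answer: 6

Derivation:
Gen 0: 00000110
Gen 1 (rule 195): 11111010
Gen 2 (rule 18): 00000001
Gen 3 (rule 182): 00000011
Gen 4 (rule 124): 00000011
Gen 5 (rule 195): 11111101
Gen 6 (rule 18): 00000000
Gen 7 (rule 182): 00000000
Gen 8 (rule 124): 00000000
Gen 9 (rule 195): 11111111
Gen 10 (rule 18): 00000000
Gen 11 (rule 182): 00000000
Gen 12 (rule 124): 00000000
Gen 13 (rule 195): 11111111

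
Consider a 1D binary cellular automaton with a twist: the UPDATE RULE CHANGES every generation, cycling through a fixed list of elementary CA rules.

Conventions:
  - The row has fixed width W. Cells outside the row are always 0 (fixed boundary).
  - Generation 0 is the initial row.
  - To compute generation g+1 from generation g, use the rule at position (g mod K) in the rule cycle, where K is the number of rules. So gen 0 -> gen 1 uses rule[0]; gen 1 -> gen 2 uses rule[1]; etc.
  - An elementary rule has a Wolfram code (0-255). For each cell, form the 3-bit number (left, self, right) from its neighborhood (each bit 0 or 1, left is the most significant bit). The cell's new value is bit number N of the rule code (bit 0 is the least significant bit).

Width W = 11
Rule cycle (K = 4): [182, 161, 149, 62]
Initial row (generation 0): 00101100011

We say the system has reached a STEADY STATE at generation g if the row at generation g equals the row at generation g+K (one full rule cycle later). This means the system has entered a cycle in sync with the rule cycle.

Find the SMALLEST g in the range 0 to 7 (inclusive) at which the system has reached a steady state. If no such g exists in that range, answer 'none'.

Gen 0: 00101100011
Gen 1 (rule 182): 01110010100
Gen 2 (rule 161): 00100001001
Gen 3 (rule 149): 10111101101
Gen 4 (rule 62): 11100011011
Gen 5 (rule 182): 01010100100
Gen 6 (rule 161): 00101000001
Gen 7 (rule 149): 10101111101
Gen 8 (rule 62): 11111000011
Gen 9 (rule 182): 01110100100
Gen 10 (rule 161): 00101000001
Gen 11 (rule 149): 10101111101

Answer: 6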